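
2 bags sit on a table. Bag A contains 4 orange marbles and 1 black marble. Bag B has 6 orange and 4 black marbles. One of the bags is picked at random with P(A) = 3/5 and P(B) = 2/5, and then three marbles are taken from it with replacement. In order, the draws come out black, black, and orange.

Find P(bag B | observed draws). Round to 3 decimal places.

Under each hypothesis, the probability of the observed sequence is: P(data | bag A) = (1/5)(1/5)(4/5) = 4/125; P(data | bag B) = (4/10)(4/10)(6/10) = 12/125.
The prior-weighted likelihoods are 3/5 · 4/125 = 12/625, 2/5 · 12/125 = 24/625; these sum to 36/625.
Hence P(bag B | data) = (24/625) / (36/625) = 2/3.

0.667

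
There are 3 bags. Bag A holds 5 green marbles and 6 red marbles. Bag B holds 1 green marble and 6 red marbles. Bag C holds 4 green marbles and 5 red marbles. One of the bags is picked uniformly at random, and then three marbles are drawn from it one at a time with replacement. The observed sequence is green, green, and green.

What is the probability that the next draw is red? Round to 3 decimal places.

0.555

The likelihood of the observed sequence under each hypothesis: P(data | bag A) = (5/11)(5/11)(5/11) = 0.093914; P(data | bag B) = (1/7)(1/7)(1/7) = 0.0029155; P(data | bag C) = (4/9)(4/9)(4/9) = 0.087791.
The prior-weighted likelihoods are 1/3 · 0.093914 = 0.031305, 1/3 · 0.0029155 = 0.00097182, 1/3 · 0.087791 = 0.029264; these sum to 0.06154.
Normalising, the posterior is P(bag A | data) = 0.50869, P(bag B | data) = 0.015792, P(bag C | data) = 0.47552.
Averaging over the posterior, P(red next | data) = (6/11)(0.50869) + (6/7)(0.015792) + (5/9)(0.47552) = 0.55518.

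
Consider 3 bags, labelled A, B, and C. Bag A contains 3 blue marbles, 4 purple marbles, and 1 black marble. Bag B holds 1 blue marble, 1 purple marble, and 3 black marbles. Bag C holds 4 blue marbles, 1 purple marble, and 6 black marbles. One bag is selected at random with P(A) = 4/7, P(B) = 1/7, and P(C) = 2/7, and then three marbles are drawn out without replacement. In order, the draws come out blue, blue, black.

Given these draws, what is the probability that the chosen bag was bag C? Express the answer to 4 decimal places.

0.6707

The likelihood of the observed sequence under each hypothesis: P(data | bag A) = (3/8)(2/7)(1/6) = 0.017857; P(data | bag B) = (1/5)(0/4) = 0; P(data | bag C) = (4/11)(3/10)(6/9) = 0.072727.
The prior-weighted likelihoods are 4/7 · 0.017857 = 0.010204, 1/7 · 0 = 0, 2/7 · 0.072727 = 0.020779; with total 0.030983.
By Bayes' rule, P(bag C | data) = (0.020779) / (0.030983) = 0.67066.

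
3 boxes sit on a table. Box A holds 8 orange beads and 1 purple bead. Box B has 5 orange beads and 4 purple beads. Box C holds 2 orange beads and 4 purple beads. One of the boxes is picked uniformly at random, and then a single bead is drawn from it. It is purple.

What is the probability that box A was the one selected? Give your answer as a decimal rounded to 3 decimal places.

Compute the likelihood of this draw for each case: P(data | box A) = (1/9) = 1/9; P(data | box B) = (4/9) = 4/9; P(data | box C) = (4/6) = 2/3.
The prior-weighted likelihoods are 1/3 · 1/9 = 1/27, 1/3 · 4/9 = 4/27, 1/3 · 2/3 = 2/9; these sum to 11/27.
Hence P(box A | data) = (1/27) / (11/27) = 1/11.

0.091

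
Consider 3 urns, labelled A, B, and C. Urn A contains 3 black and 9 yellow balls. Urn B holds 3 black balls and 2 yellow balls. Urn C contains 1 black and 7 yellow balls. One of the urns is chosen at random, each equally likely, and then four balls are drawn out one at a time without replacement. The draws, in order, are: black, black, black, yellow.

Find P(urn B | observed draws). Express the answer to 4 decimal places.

0.9565

The likelihood of the observed sequence under each hypothesis: P(data | urn A) = (3/12)(2/11)(1/10)(9/9) = 1/220; P(data | urn B) = (3/5)(2/4)(1/3)(2/2) = 1/10; P(data | urn C) = (1/8)(0/7) = 0.
Weighting by the prior gives 1/3 · 1/220 = 1/660, 1/3 · 1/10 = 1/30, 1/3 · 0 = 0; summing to 23/660.
By Bayes' rule, P(urn B | data) = (1/30) / (23/660) = 22/23.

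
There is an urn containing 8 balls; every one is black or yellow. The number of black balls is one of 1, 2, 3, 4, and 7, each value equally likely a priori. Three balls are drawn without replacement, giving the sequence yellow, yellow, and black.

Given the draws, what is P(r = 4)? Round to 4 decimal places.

0.2286

Compute the likelihood of the observed sequence for each case: P(data | r = 1) = (7/8)(6/7)(1/6) = 1/8; P(data | r = 2) = (6/8)(5/7)(2/6) = 5/28; P(data | r = 3) = (5/8)(4/7)(3/6) = 5/28; P(data | r = 4) = (4/8)(3/7)(4/6) = 1/7; P(data | r = 7) = (1/8)(0/7) = 0.
Multiplying each by its prior: 1/5 · 1/8 = 1/40, 1/5 · 5/28 = 1/28, 1/5 · 5/28 = 1/28, 1/5 · 1/7 = 1/35, 1/5 · 0 = 0; summing to 1/8.
So P(r = 4 | data) = (1/35) / (1/8) = 8/35.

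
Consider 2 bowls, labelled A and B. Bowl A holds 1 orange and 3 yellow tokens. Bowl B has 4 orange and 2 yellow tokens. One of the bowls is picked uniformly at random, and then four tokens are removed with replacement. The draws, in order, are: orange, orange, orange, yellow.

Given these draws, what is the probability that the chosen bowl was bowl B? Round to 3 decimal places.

0.894

For each hypothesis, P(data | H) works out to: P(data | bowl A) = (1/4)(1/4)(1/4)(3/4) = 0.011719; P(data | bowl B) = (4/6)(4/6)(4/6)(2/6) = 0.098765.
Weighting by the prior gives 1/2 · 0.011719 = 0.0058594, 1/2 · 0.098765 = 0.049383; summing to 0.055242.
Therefore the posterior P(bowl B | data) = (0.049383) / (0.055242) = 0.89393.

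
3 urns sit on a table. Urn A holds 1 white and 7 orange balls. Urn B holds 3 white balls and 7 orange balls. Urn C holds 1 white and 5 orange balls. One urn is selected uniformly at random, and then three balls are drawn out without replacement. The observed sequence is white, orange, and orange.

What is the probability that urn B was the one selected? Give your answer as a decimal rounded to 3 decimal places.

0.375

For each hypothesis, P(data | H) works out to: P(data | urn A) = (1/8)(7/7)(6/6) = 1/8; P(data | urn B) = (3/10)(7/9)(6/8) = 7/40; P(data | urn C) = (1/6)(5/5)(4/4) = 1/6.
The prior-weighted likelihoods are 1/3 · 1/8 = 1/24, 1/3 · 7/40 = 7/120, 1/3 · 1/6 = 1/18; with total 7/45.
So P(urn B | data) = (7/120) / (7/45) = 3/8.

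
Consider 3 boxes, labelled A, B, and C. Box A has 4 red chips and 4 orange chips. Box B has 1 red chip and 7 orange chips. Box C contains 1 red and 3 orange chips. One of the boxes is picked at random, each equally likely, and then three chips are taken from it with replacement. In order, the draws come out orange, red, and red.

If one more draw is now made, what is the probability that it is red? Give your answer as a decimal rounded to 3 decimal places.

0.409

The likelihood of the observed sequence under each hypothesis: P(data | box A) = (4/8)(4/8)(4/8) = 0.125; P(data | box B) = (7/8)(1/8)(1/8) = 0.013672; P(data | box C) = (3/4)(1/4)(1/4) = 0.046875.
Weighting by the prior gives 1/3 · 0.125 = 0.041667, 1/3 · 0.013672 = 0.0045573, 1/3 · 0.046875 = 0.015625; with total 0.061849.
Normalising, the posterior is P(box A | data) = 0.67368, P(box B | data) = 0.073684, P(box C | data) = 0.25263.
The predictive probability is P(red next | data) = (1/2)(0.67368) + (1/8)(0.073684) + (1/4)(0.25263) = 0.40921.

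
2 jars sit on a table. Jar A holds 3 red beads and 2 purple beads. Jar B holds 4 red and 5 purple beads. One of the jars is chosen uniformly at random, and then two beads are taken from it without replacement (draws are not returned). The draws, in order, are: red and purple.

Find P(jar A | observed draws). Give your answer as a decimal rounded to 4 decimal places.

Under each hypothesis, the probability of the observed sequence is: P(data | jar A) = (3/5)(2/4) = 3/10; P(data | jar B) = (4/9)(5/8) = 5/18.
The prior-weighted likelihoods are 1/2 · 3/10 = 3/20, 1/2 · 5/18 = 5/36; with total 13/45.
So P(jar A | data) = (3/20) / (13/45) = 27/52.

0.5192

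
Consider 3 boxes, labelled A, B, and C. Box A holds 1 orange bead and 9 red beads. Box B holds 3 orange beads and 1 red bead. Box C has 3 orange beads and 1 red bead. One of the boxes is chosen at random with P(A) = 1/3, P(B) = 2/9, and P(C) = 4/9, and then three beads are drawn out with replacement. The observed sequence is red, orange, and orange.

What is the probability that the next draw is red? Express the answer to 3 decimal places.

Under each hypothesis, the probability of the observed sequence is: P(data | box A) = (9/10)(1/10)(1/10) = 0.009; P(data | box B) = (1/4)(3/4)(3/4) = 0.14062; P(data | box C) = (1/4)(3/4)(3/4) = 0.14062.
The prior-weighted likelihoods are 1/3 · 0.009 = 0.003, 2/9 · 0.14062 = 0.03125, 4/9 · 0.14062 = 0.0625; with total 0.09675.
Normalising, the posterior is P(box A | data) = 0.031008, P(box B | data) = 0.323, P(box C | data) = 0.64599.
The predictive probability is P(red next | data) = (9/10)(0.031008) + (1/4)(0.323) + (1/4)(0.64599) = 0.27016.

0.270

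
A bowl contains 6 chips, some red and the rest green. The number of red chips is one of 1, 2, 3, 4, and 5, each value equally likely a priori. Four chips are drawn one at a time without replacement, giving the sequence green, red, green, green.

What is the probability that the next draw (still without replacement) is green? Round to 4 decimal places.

0.6667

The likelihood of the observed sequence under each hypothesis: P(data | r = 1) = (5/6)(1/5)(4/4)(3/3) = 1/6; P(data | r = 2) = (4/6)(2/5)(3/4)(2/3) = 2/15; P(data | r = 3) = (3/6)(3/5)(2/4)(1/3) = 1/20; P(data | r = 4) = (2/6)(4/5)(1/4)(0/3) = 0; P(data | r = 5) = (1/6)(5/5)(0/4) = 0.
Multiplying each by its prior: 1/5 · 1/6 = 1/30, 1/5 · 2/15 = 2/75, 1/5 · 1/20 = 1/100, 1/5 · 0 = 0, 1/5 · 0 = 0; summing to 7/100.
The posterior is then P(r = 1 | data) = 10/21, P(r = 2 | data) = 8/21, P(r = 3 | data) = 1/7, P(r = 4 | data) = 0, P(r = 5 | data) = 0.
The predictive probability is P(green next | data) = (1)(10/21) + (1/2)(8/21) + (0)(1/7) = 2/3.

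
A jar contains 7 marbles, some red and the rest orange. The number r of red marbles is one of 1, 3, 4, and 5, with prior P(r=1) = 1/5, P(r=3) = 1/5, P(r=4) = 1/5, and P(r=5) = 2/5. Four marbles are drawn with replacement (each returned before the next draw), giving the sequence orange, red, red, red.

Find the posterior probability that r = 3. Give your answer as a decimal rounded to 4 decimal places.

Under each hypothesis, the probability of the observed sequence is: P(data | r = 1) = (6/7)(1/7)(1/7)(1/7) = 0.002499; P(data | r = 3) = (4/7)(3/7)(3/7)(3/7) = 0.044981; P(data | r = 4) = (3/7)(4/7)(4/7)(4/7) = 0.079967; P(data | r = 5) = (2/7)(5/7)(5/7)(5/7) = 0.10412.
The prior-weighted likelihoods are 1/5 · 0.002499 = 0.00049979, 1/5 · 0.044981 = 0.0089963, 1/5 · 0.079967 = 0.015993, 2/5 · 0.10412 = 0.041649; with total 0.067139.
So P(r = 3 | data) = (0.0089963) / (0.067139) = 0.134.

0.1340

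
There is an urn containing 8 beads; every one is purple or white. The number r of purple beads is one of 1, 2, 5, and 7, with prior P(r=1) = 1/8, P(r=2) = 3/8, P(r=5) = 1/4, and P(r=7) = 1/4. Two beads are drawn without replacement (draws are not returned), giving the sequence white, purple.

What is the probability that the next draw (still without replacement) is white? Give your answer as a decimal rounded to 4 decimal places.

0.5402

Compute the likelihood of the observed sequence for each case: P(data | r = 1) = (7/8)(1/7) = 1/8; P(data | r = 2) = (6/8)(2/7) = 3/14; P(data | r = 5) = (3/8)(5/7) = 15/56; P(data | r = 7) = (1/8)(7/7) = 1/8.
Weighting by the prior gives 1/8 · 1/8 = 1/64, 3/8 · 3/14 = 9/112, 1/4 · 15/56 = 15/224, 1/4 · 1/8 = 1/32; these sum to 87/448.
The posterior is then P(r = 1 | data) = 7/87, P(r = 2 | data) = 12/29, P(r = 5 | data) = 10/29, P(r = 7 | data) = 14/87.
Averaging over the posterior, P(white next | data) = (1)(7/87) + (5/6)(12/29) + (1/3)(10/29) + (0)(14/87) = 47/87.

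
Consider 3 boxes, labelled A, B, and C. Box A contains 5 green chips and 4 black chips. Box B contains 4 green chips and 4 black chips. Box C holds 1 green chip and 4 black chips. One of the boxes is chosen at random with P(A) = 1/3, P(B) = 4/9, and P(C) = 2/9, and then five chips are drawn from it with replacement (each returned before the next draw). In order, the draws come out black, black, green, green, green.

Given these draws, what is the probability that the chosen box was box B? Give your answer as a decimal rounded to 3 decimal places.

Compute the likelihood of the observed sequence for each case: P(data | box A) = (4/9)(4/9)(5/9)(5/9)(5/9) = 0.03387; P(data | box B) = (4/8)(4/8)(4/8)(4/8)(4/8) = 0.03125; P(data | box C) = (4/5)(4/5)(1/5)(1/5)(1/5) = 0.00512.
Multiplying each by its prior: 1/3 · 0.03387 = 0.01129, 4/9 · 0.03125 = 0.013889, 2/9 · 0.00512 = 0.0011378; summing to 0.026317.
So P(box B | data) = (0.013889) / (0.026317) = 0.52776.

0.528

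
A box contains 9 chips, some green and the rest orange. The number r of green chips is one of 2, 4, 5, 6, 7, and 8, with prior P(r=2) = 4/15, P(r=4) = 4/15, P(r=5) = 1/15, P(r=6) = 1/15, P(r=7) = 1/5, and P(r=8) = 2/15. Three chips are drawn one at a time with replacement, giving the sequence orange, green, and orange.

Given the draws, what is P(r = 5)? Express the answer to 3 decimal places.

0.078

The likelihood of the observed sequence under each hypothesis: P(data | r = 2) = (7/9)(2/9)(7/9) = 0.13443; P(data | r = 4) = (5/9)(4/9)(5/9) = 0.13717; P(data | r = 5) = (4/9)(5/9)(4/9) = 0.10974; P(data | r = 6) = (3/9)(6/9)(3/9) = 0.074074; P(data | r = 7) = (2/9)(7/9)(2/9) = 0.038409; P(data | r = 8) = (1/9)(8/9)(1/9) = 0.010974.
Weighting by the prior gives 4/15 · 0.13443 = 0.035848, 4/15 · 0.13717 = 0.03658, 1/15 · 0.10974 = 0.007316, 1/15 · 0.074074 = 0.0049383, 1/5 · 0.038409 = 0.0076818, 2/15 · 0.010974 = 0.0014632; with total 0.093827.
Hence P(r = 5 | data) = (0.007316) / (0.093827) = 0.077973.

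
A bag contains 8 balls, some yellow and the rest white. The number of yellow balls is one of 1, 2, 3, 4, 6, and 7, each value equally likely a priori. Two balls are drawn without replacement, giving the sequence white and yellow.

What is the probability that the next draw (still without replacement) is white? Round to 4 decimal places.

For each hypothesis, P(data | H) works out to: P(data | r = 1) = (7/8)(1/7) = 1/8; P(data | r = 2) = (6/8)(2/7) = 3/14; P(data | r = 3) = (5/8)(3/7) = 15/56; P(data | r = 4) = (4/8)(4/7) = 2/7; P(data | r = 6) = (2/8)(6/7) = 3/14; P(data | r = 7) = (1/8)(7/7) = 1/8.
Weighting by the prior gives 1/6 · 1/8 = 1/48, 1/6 · 3/14 = 1/28, 1/6 · 15/56 = 5/112, 1/6 · 2/7 = 1/21, 1/6 · 3/14 = 1/28, 1/6 · 1/8 = 1/48; these sum to 23/112.
Dividing through by the total gives posterior P(r = 1 | data) = 7/69, P(r = 2 | data) = 4/23, P(r = 3 | data) = 5/23, P(r = 4 | data) = 16/69, P(r = 6 | data) = 4/23, P(r = 7 | data) = 7/69.
Averaging over the posterior, P(white next | data) = (1)(7/69) + (5/6)(4/23) + (2/3)(5/23) + (1/2)(16/69) + (1/6)(4/23) + (0)(7/69) = 37/69.

0.5362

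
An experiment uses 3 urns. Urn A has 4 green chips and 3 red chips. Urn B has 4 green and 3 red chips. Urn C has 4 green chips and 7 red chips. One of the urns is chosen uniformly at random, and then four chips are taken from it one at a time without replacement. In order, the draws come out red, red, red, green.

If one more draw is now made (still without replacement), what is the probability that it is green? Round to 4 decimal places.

0.6286

The likelihood of the observed sequence under each hypothesis: P(data | urn A) = (3/7)(2/6)(1/5)(4/4) = 0.028571; P(data | urn B) = (3/7)(2/6)(1/5)(4/4) = 0.028571; P(data | urn C) = (7/11)(6/10)(5/9)(4/8) = 0.10606.
The prior-weighted likelihoods are 1/3 · 0.028571 = 0.0095238, 1/3 · 0.028571 = 0.0095238, 1/3 · 0.10606 = 0.035354; these sum to 0.054401.
Dividing through by the total gives posterior P(urn A | data) = 0.17507, P(urn B | data) = 0.17507, P(urn C | data) = 0.64987.
So P(green next | data) = Σ P(green next | H) P(H | data) = (1)(0.17507) + (1)(0.17507) + (3/7)(0.64987) = 0.62865.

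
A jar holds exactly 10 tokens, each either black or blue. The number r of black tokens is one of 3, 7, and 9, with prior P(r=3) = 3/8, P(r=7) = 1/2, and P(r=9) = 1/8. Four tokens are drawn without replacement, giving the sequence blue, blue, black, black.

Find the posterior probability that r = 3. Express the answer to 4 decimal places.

0.4286

For each hypothesis, P(data | H) works out to: P(data | r = 3) = (7/10)(6/9)(3/8)(2/7) = 1/20; P(data | r = 7) = (3/10)(2/9)(7/8)(6/7) = 1/20; P(data | r = 9) = (1/10)(0/9) = 0.
The prior-weighted likelihoods are 3/8 · 1/20 = 3/160, 1/2 · 1/20 = 1/40, 1/8 · 0 = 0; with total 7/160.
Hence P(r = 3 | data) = (3/160) / (7/160) = 3/7.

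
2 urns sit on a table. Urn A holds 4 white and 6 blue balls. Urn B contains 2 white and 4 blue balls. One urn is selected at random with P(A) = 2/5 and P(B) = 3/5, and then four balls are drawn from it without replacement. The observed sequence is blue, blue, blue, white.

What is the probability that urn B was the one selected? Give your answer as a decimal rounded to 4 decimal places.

0.6774

Under each hypothesis, the probability of the observed sequence is: P(data | urn A) = (6/10)(5/9)(4/8)(4/7) = 2/21; P(data | urn B) = (4/6)(3/5)(2/4)(2/3) = 2/15.
Weighting by the prior gives 2/5 · 2/21 = 4/105, 3/5 · 2/15 = 2/25; with total 62/525.
Hence P(urn B | data) = (2/25) / (62/525) = 21/31.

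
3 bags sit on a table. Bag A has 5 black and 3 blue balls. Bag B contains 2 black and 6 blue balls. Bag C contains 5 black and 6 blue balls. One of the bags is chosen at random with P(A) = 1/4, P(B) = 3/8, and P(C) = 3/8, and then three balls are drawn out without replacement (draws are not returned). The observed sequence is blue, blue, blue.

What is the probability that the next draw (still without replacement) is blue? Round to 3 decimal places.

0.530

Under each hypothesis, the probability of the observed sequence is: P(data | bag A) = (3/8)(2/7)(1/6) = 0.017857; P(data | bag B) = (6/8)(5/7)(4/6) = 0.35714; P(data | bag C) = (6/11)(5/10)(4/9) = 0.12121.
Weighting by the prior gives 1/4 · 0.017857 = 0.0044643, 3/8 · 0.35714 = 0.13393, 3/8 · 0.12121 = 0.045455; summing to 0.18385.
Normalising, the posterior is P(bag A | data) = 0.024283, P(bag B | data) = 0.72848, P(bag C | data) = 0.24724.
The predictive probability is P(blue next | data) = (0)(0.024283) + (3/5)(0.72848) + (3/8)(0.24724) = 0.5298.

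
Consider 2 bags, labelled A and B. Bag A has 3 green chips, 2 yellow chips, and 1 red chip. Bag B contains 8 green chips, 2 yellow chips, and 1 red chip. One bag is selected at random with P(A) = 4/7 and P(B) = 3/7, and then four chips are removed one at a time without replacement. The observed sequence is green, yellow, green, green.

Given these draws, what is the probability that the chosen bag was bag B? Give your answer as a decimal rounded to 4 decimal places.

The likelihood of the observed sequence under each hypothesis: P(data | bag A) = (3/6)(2/5)(2/4)(1/3) = 0.033333; P(data | bag B) = (8/11)(2/10)(7/9)(6/8) = 0.084848.
Multiplying each by its prior: 4/7 · 0.033333 = 0.019048, 3/7 · 0.084848 = 0.036364; summing to 0.055411.
Therefore the posterior P(bag B | data) = (0.036364) / (0.055411) = 0.65625.

0.6563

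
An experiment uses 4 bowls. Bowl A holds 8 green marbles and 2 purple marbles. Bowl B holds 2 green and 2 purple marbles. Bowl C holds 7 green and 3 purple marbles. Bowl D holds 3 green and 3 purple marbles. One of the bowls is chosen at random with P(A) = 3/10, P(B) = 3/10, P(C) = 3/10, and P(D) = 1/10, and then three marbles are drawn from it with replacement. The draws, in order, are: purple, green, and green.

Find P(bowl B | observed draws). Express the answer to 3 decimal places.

Under each hypothesis, the probability of the observed sequence is: P(data | bowl A) = (2/10)(8/10)(8/10) = 0.128; P(data | bowl B) = (2/4)(2/4)(2/4) = 0.125; P(data | bowl C) = (3/10)(7/10)(7/10) = 0.147; P(data | bowl D) = (3/6)(3/6)(3/6) = 0.125.
The prior-weighted likelihoods are 3/10 · 0.128 = 0.0384, 3/10 · 0.125 = 0.0375, 3/10 · 0.147 = 0.0441, 1/10 · 0.125 = 0.0125; with total 0.1325.
Therefore the posterior P(bowl B | data) = (0.0375) / (0.1325) = 0.28302.

0.283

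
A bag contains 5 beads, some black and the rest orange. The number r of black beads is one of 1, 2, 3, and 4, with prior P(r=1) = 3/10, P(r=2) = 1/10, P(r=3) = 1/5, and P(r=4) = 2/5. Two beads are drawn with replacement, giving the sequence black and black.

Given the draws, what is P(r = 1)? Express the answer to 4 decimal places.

Compute the likelihood of the observed sequence for each case: P(data | r = 1) = (1/5)(1/5) = 1/25; P(data | r = 2) = (2/5)(2/5) = 4/25; P(data | r = 3) = (3/5)(3/5) = 9/25; P(data | r = 4) = (4/5)(4/5) = 16/25.
Multiplying each by its prior: 3/10 · 1/25 = 3/250, 1/10 · 4/25 = 2/125, 1/5 · 9/25 = 9/125, 2/5 · 16/25 = 32/125; summing to 89/250.
By Bayes' rule, P(r = 1 | data) = (3/250) / (89/250) = 3/89.

0.0337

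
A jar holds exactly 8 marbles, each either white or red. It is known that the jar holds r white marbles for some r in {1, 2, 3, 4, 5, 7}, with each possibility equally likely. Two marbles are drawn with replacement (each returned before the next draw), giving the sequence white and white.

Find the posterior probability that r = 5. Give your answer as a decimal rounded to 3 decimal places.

0.240

Under each hypothesis, the probability of the observed sequence is: P(data | r = 1) = (1/8)(1/8) = 1/64; P(data | r = 2) = (2/8)(2/8) = 1/16; P(data | r = 3) = (3/8)(3/8) = 9/64; P(data | r = 4) = (4/8)(4/8) = 1/4; P(data | r = 5) = (5/8)(5/8) = 25/64; P(data | r = 7) = (7/8)(7/8) = 49/64.
The prior-weighted likelihoods are 1/6 · 1/64 = 1/384, 1/6 · 1/16 = 1/96, 1/6 · 9/64 = 3/128, 1/6 · 1/4 = 1/24, 1/6 · 25/64 = 25/384, 1/6 · 49/64 = 49/384; summing to 13/48.
So P(r = 5 | data) = (25/384) / (13/48) = 25/104.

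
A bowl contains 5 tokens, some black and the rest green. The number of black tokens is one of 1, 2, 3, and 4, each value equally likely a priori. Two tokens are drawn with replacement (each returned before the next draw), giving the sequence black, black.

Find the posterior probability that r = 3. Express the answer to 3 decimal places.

The likelihood of the observed sequence under each hypothesis: P(data | r = 1) = (1/5)(1/5) = 1/25; P(data | r = 2) = (2/5)(2/5) = 4/25; P(data | r = 3) = (3/5)(3/5) = 9/25; P(data | r = 4) = (4/5)(4/5) = 16/25.
Weighting by the prior gives 1/4 · 1/25 = 1/100, 1/4 · 4/25 = 1/25, 1/4 · 9/25 = 9/100, 1/4 · 16/25 = 4/25; these sum to 3/10.
By Bayes' rule, P(r = 3 | data) = (9/100) / (3/10) = 3/10.

0.300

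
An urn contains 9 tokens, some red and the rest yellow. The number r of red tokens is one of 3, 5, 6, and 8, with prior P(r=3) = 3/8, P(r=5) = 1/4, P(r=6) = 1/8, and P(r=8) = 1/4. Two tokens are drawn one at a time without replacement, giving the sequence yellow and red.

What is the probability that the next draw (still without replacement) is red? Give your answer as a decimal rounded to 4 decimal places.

0.5246

The likelihood of the observed sequence under each hypothesis: P(data | r = 3) = (6/9)(3/8) = 1/4; P(data | r = 5) = (4/9)(5/8) = 5/18; P(data | r = 6) = (3/9)(6/8) = 1/4; P(data | r = 8) = (1/9)(8/8) = 1/9.
Weighting by the prior gives 3/8 · 1/4 = 3/32, 1/4 · 5/18 = 5/72, 1/8 · 1/4 = 1/32, 1/4 · 1/9 = 1/36; summing to 2/9.
Normalising, the posterior is P(r = 3 | data) = 27/64, P(r = 5 | data) = 5/16, P(r = 6 | data) = 9/64, P(r = 8 | data) = 1/8.
The predictive probability is P(red next | data) = (2/7)(27/64) + (4/7)(5/16) + (5/7)(9/64) + (1)(1/8) = 235/448.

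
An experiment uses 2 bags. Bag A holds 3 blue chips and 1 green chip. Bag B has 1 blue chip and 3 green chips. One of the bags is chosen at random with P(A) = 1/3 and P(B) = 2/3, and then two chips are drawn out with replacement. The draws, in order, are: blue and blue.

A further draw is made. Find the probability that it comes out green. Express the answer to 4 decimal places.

For each hypothesis, P(data | H) works out to: P(data | bag A) = (3/4)(3/4) = 9/16; P(data | bag B) = (1/4)(1/4) = 1/16.
Multiplying each by its prior: 1/3 · 9/16 = 3/16, 2/3 · 1/16 = 1/24; these sum to 11/48.
The posterior is then P(bag A | data) = 9/11, P(bag B | data) = 2/11.
So P(green next | data) = Σ P(green next | H) P(H | data) = (1/4)(9/11) + (3/4)(2/11) = 15/44.

0.3409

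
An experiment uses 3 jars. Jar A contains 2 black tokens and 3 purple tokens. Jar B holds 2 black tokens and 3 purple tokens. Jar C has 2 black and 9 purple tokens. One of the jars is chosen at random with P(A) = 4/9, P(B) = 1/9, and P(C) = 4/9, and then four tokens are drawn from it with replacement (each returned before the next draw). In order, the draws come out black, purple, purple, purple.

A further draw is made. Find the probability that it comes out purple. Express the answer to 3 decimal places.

0.705

Compute the likelihood of the observed sequence for each case: P(data | jar A) = (2/5)(3/5)(3/5)(3/5) = 0.0864; P(data | jar B) = (2/5)(3/5)(3/5)(3/5) = 0.0864; P(data | jar C) = (2/11)(9/11)(9/11)(9/11) = 0.099583.
The prior-weighted likelihoods are 4/9 · 0.0864 = 0.0384, 1/9 · 0.0864 = 0.0096, 4/9 · 0.099583 = 0.044259; summing to 0.092259.
Normalising, the posterior is P(jar A | data) = 0.41622, P(jar B | data) = 0.10405, P(jar C | data) = 0.47973.
The predictive probability is P(purple next | data) = (3/5)(0.41622) + (3/5)(0.10405) + (9/11)(0.47973) = 0.70467.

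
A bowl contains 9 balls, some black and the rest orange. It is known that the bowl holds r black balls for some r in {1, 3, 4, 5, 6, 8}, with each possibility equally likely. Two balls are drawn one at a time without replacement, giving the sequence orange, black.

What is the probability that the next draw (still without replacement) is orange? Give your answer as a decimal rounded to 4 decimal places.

0.5000

The likelihood of the observed sequence under each hypothesis: P(data | r = 1) = (8/9)(1/8) = 1/9; P(data | r = 3) = (6/9)(3/8) = 1/4; P(data | r = 4) = (5/9)(4/8) = 5/18; P(data | r = 5) = (4/9)(5/8) = 5/18; P(data | r = 6) = (3/9)(6/8) = 1/4; P(data | r = 8) = (1/9)(8/8) = 1/9.
Multiplying each by its prior: 1/6 · 1/9 = 1/54, 1/6 · 1/4 = 1/24, 1/6 · 5/18 = 5/108, 1/6 · 5/18 = 5/108, 1/6 · 1/4 = 1/24, 1/6 · 1/9 = 1/54; these sum to 23/108.
Normalising, the posterior is P(r = 1 | data) = 2/23, P(r = 3 | data) = 9/46, P(r = 4 | data) = 5/23, P(r = 5 | data) = 5/23, P(r = 6 | data) = 9/46, P(r = 8 | data) = 2/23.
Averaging over the posterior, P(orange next | data) = (1)(2/23) + (5/7)(9/46) + (4/7)(5/23) + (3/7)(5/23) + (2/7)(9/46) + (0)(2/23) = 1/2.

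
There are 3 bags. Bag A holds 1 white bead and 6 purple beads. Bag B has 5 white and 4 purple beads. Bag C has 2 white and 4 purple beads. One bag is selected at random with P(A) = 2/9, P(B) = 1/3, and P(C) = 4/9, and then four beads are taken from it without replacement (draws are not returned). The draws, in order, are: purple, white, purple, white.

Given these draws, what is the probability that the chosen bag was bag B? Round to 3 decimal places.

0.472

Under each hypothesis, the probability of the observed sequence is: P(data | bag A) = (6/7)(1/6)(5/5)(0/4) = 0; P(data | bag B) = (4/9)(5/8)(3/7)(4/6) = 5/63; P(data | bag C) = (4/6)(2/5)(3/4)(1/3) = 1/15.
Weighting by the prior gives 2/9 · 0 = 0, 1/3 · 5/63 = 5/189, 4/9 · 1/15 = 4/135; summing to 53/945.
By Bayes' rule, P(bag B | data) = (5/189) / (53/945) = 25/53.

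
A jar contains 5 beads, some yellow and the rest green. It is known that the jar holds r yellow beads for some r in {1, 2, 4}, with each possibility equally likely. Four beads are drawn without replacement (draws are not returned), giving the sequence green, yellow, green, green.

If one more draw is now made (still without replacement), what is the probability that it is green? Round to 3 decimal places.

0.667

For each hypothesis, P(data | H) works out to: P(data | r = 1) = (4/5)(1/4)(3/3)(2/2) = 1/5; P(data | r = 2) = (3/5)(2/4)(2/3)(1/2) = 1/10; P(data | r = 4) = (1/5)(4/4)(0/3) = 0.
The prior-weighted likelihoods are 1/3 · 1/5 = 1/15, 1/3 · 1/10 = 1/30, 1/3 · 0 = 0; these sum to 1/10.
The posterior is then P(r = 1 | data) = 2/3, P(r = 2 | data) = 1/3, P(r = 4 | data) = 0.
So P(green next | data) = Σ P(green next | H) P(H | data) = (1)(2/3) + (0)(1/3) = 2/3.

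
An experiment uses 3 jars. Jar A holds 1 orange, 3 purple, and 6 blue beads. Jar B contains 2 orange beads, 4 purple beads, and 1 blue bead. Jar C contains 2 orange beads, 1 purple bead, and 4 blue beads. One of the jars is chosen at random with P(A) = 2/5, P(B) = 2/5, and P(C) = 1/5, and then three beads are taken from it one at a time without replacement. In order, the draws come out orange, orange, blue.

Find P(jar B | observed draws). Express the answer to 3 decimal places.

Compute the likelihood of the observed sequence for each case: P(data | jar A) = (1/10)(0/9) = 0; P(data | jar B) = (2/7)(1/6)(1/5) = 1/105; P(data | jar C) = (2/7)(1/6)(4/5) = 4/105.
The prior-weighted likelihoods are 2/5 · 0 = 0, 2/5 · 1/105 = 2/525, 1/5 · 4/105 = 4/525; these sum to 2/175.
So P(jar B | data) = (2/525) / (2/175) = 1/3.

0.333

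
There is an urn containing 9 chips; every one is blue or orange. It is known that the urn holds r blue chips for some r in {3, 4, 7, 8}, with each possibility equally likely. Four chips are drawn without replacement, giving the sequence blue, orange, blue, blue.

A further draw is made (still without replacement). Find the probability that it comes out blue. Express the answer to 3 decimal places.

0.763

Compute the likelihood of the observed sequence for each case: P(data | r = 3) = (3/9)(6/8)(2/7)(1/6) = 1/84; P(data | r = 4) = (4/9)(5/8)(3/7)(2/6) = 5/126; P(data | r = 7) = (7/9)(2/8)(6/7)(5/6) = 5/36; P(data | r = 8) = (8/9)(1/8)(7/7)(6/6) = 1/9.
Multiplying each by its prior: 1/4 · 1/84 = 1/336, 1/4 · 5/126 = 5/504, 1/4 · 5/36 = 5/144, 1/4 · 1/9 = 1/36; these sum to 19/252.
The posterior is then P(r = 3 | data) = 3/76, P(r = 4 | data) = 5/38, P(r = 7 | data) = 35/76, P(r = 8 | data) = 7/19.
The predictive probability is P(blue next | data) = (0)(3/76) + (1/5)(5/38) + (4/5)(35/76) + (1)(7/19) = 29/38.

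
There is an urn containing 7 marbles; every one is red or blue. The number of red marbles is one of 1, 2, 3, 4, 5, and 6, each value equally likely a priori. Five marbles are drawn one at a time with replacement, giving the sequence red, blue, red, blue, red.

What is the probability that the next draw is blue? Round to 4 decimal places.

For each hypothesis, P(data | H) works out to: P(data | r = 1) = (1/7)(6/7)(1/7)(6/7)(1/7) = 0.002142; P(data | r = 2) = (2/7)(5/7)(2/7)(5/7)(2/7) = 0.0119; P(data | r = 3) = (3/7)(4/7)(3/7)(4/7)(3/7) = 0.025704; P(data | r = 4) = (4/7)(3/7)(4/7)(3/7)(4/7) = 0.034271; P(data | r = 5) = (5/7)(2/7)(5/7)(2/7)(5/7) = 0.02975; P(data | r = 6) = (6/7)(1/7)(6/7)(1/7)(6/7) = 0.012852.
Multiplying each by its prior: 1/6 · 0.002142 = 0.00035699, 1/6 · 0.0119 = 0.0019833, 1/6 · 0.025704 = 0.0042839, 1/6 · 0.034271 = 0.0057119, 1/6 · 0.02975 = 0.0049583, 1/6 · 0.012852 = 0.002142; with total 0.019436.
The posterior is then P(r = 1 | data) = 0.018367, P(r = 2 | data) = 0.10204, P(r = 3 | data) = 0.22041, P(r = 4 | data) = 0.29388, P(r = 5 | data) = 0.2551, P(r = 6 | data) = 0.1102.
So P(blue next | data) = Σ P(blue next | H) P(H | data) = (6/7)(0.018367) + (5/7)(0.10204) + (4/7)(0.22041) + (3/7)(0.29388) + (2/7)(0.2551) + (1/7)(0.1102) = 0.42915.

0.4292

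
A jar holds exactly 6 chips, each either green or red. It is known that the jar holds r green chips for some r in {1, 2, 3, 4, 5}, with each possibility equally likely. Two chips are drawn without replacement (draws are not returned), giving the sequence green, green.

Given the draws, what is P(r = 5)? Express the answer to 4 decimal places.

The likelihood of the observed sequence under each hypothesis: P(data | r = 1) = (1/6)(0/5) = 0; P(data | r = 2) = (2/6)(1/5) = 1/15; P(data | r = 3) = (3/6)(2/5) = 1/5; P(data | r = 4) = (4/6)(3/5) = 2/5; P(data | r = 5) = (5/6)(4/5) = 2/3.
The prior-weighted likelihoods are 1/5 · 0 = 0, 1/5 · 1/15 = 1/75, 1/5 · 1/5 = 1/25, 1/5 · 2/5 = 2/25, 1/5 · 2/3 = 2/15; summing to 4/15.
By Bayes' rule, P(r = 5 | data) = (2/15) / (4/15) = 1/2.

0.5000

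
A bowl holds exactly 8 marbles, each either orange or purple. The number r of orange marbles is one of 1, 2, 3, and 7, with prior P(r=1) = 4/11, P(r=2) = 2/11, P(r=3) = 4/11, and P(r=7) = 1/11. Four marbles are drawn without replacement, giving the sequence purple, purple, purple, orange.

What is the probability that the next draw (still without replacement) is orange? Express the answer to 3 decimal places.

Compute the likelihood of the observed sequence for each case: P(data | r = 1) = (7/8)(6/7)(5/6)(1/5) = 1/8; P(data | r = 2) = (6/8)(5/7)(4/6)(2/5) = 1/7; P(data | r = 3) = (5/8)(4/7)(3/6)(3/5) = 3/28; P(data | r = 7) = (1/8)(0/7) = 0.
Multiplying each by its prior: 4/11 · 1/8 = 1/22, 2/11 · 1/7 = 2/77, 4/11 · 3/28 = 3/77, 1/11 · 0 = 0; these sum to 17/154.
Dividing through by the total gives posterior P(r = 1 | data) = 7/17, P(r = 2 | data) = 4/17, P(r = 3 | data) = 6/17, P(r = 7 | data) = 0.
So P(orange next | data) = Σ P(orange next | H) P(H | data) = (0)(7/17) + (1/4)(4/17) + (1/2)(6/17) = 4/17.

0.235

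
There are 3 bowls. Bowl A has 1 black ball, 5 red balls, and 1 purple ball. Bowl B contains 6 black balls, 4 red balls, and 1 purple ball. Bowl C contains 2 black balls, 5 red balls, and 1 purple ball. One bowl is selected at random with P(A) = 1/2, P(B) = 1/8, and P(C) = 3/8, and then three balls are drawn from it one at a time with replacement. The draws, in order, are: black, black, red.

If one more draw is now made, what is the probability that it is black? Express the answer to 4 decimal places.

0.3407

Under each hypothesis, the probability of the observed sequence is: P(data | bowl A) = (1/7)(1/7)(5/7) = 0.014577; P(data | bowl B) = (6/11)(6/11)(4/11) = 0.10819; P(data | bowl C) = (2/8)(2/8)(5/8) = 0.039062.
Weighting by the prior gives 1/2 · 0.014577 = 0.0072886, 1/8 · 0.10819 = 0.013524, 3/8 · 0.039062 = 0.014648; summing to 0.035461.
Dividing through by the total gives posterior P(bowl A | data) = 0.20554, P(bowl B | data) = 0.38137, P(bowl C | data) = 0.41309.
Averaging over the posterior, P(black next | data) = (1/7)(0.20554) + (6/11)(0.38137) + (1/4)(0.41309) = 0.34066.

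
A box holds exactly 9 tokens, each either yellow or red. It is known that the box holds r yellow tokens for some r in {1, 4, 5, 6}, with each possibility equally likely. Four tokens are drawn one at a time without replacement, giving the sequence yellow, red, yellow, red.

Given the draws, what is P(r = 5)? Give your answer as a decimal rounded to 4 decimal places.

0.3636

The likelihood of the observed sequence under each hypothesis: P(data | r = 1) = (1/9)(8/8)(0/7) = 0; P(data | r = 4) = (4/9)(5/8)(3/7)(4/6) = 0.079365; P(data | r = 5) = (5/9)(4/8)(4/7)(3/6) = 0.079365; P(data | r = 6) = (6/9)(3/8)(5/7)(2/6) = 0.059524.
The prior-weighted likelihoods are 1/4 · 0 = 0, 1/4 · 0.079365 = 0.019841, 1/4 · 0.079365 = 0.019841, 1/4 · 0.059524 = 0.014881; with total 0.054563.
Hence P(r = 5 | data) = (0.019841) / (0.054563) = 0.36364.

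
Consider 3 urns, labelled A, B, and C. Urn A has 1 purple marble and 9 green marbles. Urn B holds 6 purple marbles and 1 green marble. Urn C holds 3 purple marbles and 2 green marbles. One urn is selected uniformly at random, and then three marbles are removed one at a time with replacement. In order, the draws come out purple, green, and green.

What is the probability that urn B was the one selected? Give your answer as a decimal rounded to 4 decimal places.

For each hypothesis, P(data | H) works out to: P(data | urn A) = (1/10)(9/10)(9/10) = 0.081; P(data | urn B) = (6/7)(1/7)(1/7) = 0.017493; P(data | urn C) = (3/5)(2/5)(2/5) = 0.096.
Multiplying each by its prior: 1/3 · 0.081 = 0.027, 1/3 · 0.017493 = 0.0058309, 1/3 · 0.096 = 0.032; these sum to 0.064831.
By Bayes' rule, P(urn B | data) = (0.0058309) / (0.064831) = 0.08994.

0.0899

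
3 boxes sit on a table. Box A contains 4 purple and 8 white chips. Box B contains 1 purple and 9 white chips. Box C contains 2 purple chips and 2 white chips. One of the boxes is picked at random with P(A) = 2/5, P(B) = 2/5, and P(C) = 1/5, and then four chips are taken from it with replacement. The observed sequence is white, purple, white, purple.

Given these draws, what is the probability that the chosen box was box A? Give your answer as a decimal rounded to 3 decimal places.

0.557

Under each hypothesis, the probability of the observed sequence is: P(data | box A) = (8/12)(4/12)(8/12)(4/12) = 0.049383; P(data | box B) = (9/10)(1/10)(9/10)(1/10) = 0.0081; P(data | box C) = (2/4)(2/4)(2/4)(2/4) = 0.0625.
Weighting by the prior gives 2/5 · 0.049383 = 0.019753, 2/5 · 0.0081 = 0.00324, 1/5 · 0.0625 = 0.0125; with total 0.035493.
By Bayes' rule, P(box A | data) = (0.019753) / (0.035493) = 0.55653.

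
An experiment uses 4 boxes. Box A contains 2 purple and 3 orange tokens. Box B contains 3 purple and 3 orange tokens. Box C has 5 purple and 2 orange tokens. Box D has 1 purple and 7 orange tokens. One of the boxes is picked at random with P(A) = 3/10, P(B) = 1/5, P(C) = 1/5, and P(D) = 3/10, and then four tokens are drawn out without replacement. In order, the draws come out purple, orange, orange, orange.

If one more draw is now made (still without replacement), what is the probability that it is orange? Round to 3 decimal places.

Compute the likelihood of the observed sequence for each case: P(data | box A) = (2/5)(3/4)(2/3)(1/2) = 1/10; P(data | box B) = (3/6)(3/5)(2/4)(1/3) = 1/20; P(data | box C) = (5/7)(2/6)(1/5)(0/4) = 0; P(data | box D) = (1/8)(7/7)(6/6)(5/5) = 1/8.
The prior-weighted likelihoods are 3/10 · 1/10 = 3/100, 1/5 · 1/20 = 1/100, 1/5 · 0 = 0, 3/10 · 1/8 = 3/80; with total 31/400.
Normalising, the posterior is P(box A | data) = 12/31, P(box B | data) = 4/31, P(box C | data) = 0, P(box D | data) = 15/31.
The predictive probability is P(orange next | data) = (0)(12/31) + (0)(4/31) + (1)(15/31) = 15/31.

0.484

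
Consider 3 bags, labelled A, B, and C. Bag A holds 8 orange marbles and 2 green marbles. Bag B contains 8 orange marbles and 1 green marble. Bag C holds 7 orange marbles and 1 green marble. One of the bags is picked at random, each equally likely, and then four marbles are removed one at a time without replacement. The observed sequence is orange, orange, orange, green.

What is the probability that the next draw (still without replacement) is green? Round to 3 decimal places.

0.060

The likelihood of the observed sequence under each hypothesis: P(data | bag A) = (8/10)(7/9)(6/8)(2/7) = 0.13333; P(data | bag B) = (8/9)(7/8)(6/7)(1/6) = 0.11111; P(data | bag C) = (7/8)(6/7)(5/6)(1/5) = 0.125.
The prior-weighted likelihoods are 1/3 · 0.13333 = 0.044444, 1/3 · 0.11111 = 0.037037, 1/3 · 0.125 = 0.041667; with total 0.12315.
Normalising, the posterior is P(bag A | data) = 0.3609, P(bag B | data) = 0.30075, P(bag C | data) = 0.33835.
The predictive probability is P(green next | data) = (1/6)(0.3609) + (0)(0.30075) + (0)(0.33835) = 0.06015.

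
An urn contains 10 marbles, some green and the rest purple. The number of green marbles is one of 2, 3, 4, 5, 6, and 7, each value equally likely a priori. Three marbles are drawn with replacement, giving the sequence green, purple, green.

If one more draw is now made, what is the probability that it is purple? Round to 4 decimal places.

The likelihood of the observed sequence under each hypothesis: P(data | r = 2) = (2/10)(8/10)(2/10) = 0.032; P(data | r = 3) = (3/10)(7/10)(3/10) = 0.063; P(data | r = 4) = (4/10)(6/10)(4/10) = 0.096; P(data | r = 5) = (5/10)(5/10)(5/10) = 0.125; P(data | r = 6) = (6/10)(4/10)(6/10) = 0.144; P(data | r = 7) = (7/10)(3/10)(7/10) = 0.147.
The prior-weighted likelihoods are 1/6 · 0.032 = 0.0053333, 1/6 · 0.063 = 0.0105, 1/6 · 0.096 = 0.016, 1/6 · 0.125 = 0.020833, 1/6 · 0.144 = 0.024, 1/6 · 0.147 = 0.0245; summing to 0.10117.
Dividing through by the total gives posterior P(r = 2 | data) = 0.052718, P(r = 3 | data) = 0.10379, P(r = 4 | data) = 0.15815, P(r = 5 | data) = 0.20593, P(r = 6 | data) = 0.23723, P(r = 7 | data) = 0.24217.
Averaging over the posterior, P(purple next | data) = (4/5)(0.052718) + (7/10)(0.10379) + (3/5)(0.15815) + (1/2)(0.20593) + (2/5)(0.23723) + (3/10)(0.24217) = 0.48023.

0.4802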